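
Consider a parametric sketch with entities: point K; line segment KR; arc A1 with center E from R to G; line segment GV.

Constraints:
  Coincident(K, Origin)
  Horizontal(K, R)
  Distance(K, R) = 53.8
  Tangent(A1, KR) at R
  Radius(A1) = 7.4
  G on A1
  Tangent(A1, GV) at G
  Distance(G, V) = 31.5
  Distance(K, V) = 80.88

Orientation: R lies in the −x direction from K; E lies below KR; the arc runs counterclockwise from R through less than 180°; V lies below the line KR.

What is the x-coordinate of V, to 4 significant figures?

-73.98

K is at the origin; K and R share the same y with |KR| = 53.8 and R on the −x side, so R = (-53.80, 0.000). Tangency of A1 to KR means the radius ER is perpendicular to KR, so E = R + (0, -7.4) = (-53.80, -7.400). Since EG ⟂ GV (tangency), |EV| = √(7.4² + 31.5²) = 32.36 regardless of where G sits on A1. So V lies on both circle(K, 80.88) and circle(E, 32.36); the below-KR intersection is V = (-73.98, -32.70). G is the foot of the tangent from V: G = (-60.49, -4.231).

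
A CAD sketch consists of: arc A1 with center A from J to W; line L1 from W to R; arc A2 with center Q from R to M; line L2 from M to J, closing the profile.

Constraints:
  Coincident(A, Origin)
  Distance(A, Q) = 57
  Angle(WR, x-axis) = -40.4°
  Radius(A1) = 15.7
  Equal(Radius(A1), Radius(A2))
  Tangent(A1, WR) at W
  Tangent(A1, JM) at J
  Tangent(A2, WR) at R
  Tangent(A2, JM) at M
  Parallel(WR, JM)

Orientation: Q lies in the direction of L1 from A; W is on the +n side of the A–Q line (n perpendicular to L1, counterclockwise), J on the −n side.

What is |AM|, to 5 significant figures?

59.123

Tangency of A1 to both parallel lines with radius 15.7 puts W and J at A ± 15.7·n: W = (10.175, 11.956), J = (-10.175, -11.956). Equal radii place R and M the same way about Q: R = Q + 15.7·n = (53.583, -24.987), M = Q − 15.7·n = (33.232, -48.899). Then |AM| = |M − A| = 59.123.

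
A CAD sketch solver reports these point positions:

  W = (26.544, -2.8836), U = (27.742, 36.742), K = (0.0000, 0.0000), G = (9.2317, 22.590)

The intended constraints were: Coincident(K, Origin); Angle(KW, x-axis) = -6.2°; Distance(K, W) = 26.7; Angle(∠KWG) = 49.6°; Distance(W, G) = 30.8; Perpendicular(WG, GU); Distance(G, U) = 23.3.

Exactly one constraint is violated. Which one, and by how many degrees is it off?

Perpendicular(WG, GU) — off by 3.20°.

K = (0.00, 0.00) ✓; KW at -6.200° ✓; |KW| = 26.70 ✓; ∠KWG = 49.60° ✓; |WG| = 30.80 ✓; ∠(WG, GU) = 86.80° ✗; |GU| = 23.30 ✓.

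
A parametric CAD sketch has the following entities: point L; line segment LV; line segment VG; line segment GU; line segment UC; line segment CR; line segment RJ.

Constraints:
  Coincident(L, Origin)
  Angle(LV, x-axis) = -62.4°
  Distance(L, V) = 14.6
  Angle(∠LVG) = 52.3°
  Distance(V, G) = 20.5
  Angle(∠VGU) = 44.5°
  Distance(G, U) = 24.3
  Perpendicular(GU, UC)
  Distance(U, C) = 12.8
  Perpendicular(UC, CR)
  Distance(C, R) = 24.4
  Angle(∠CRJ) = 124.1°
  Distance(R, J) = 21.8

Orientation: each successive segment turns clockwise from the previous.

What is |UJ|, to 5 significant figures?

36.997

L is at the origin; LV runs at -62.4° with length 14.6, so V = (6.7641, -12.939). ∠LVG = 52.3° gives VG at 169.90° from the x-axis; with |VG| = 20.5, G = (-13.418, -9.3436). ∠VGU = 44.5° gives GU at 34.400° from the x-axis; with |GU| = 24.3, U = (6.6321, 4.3851). GU ⟂ UC, so UC runs at -55.600°; with |UC| = 12.8, C = (13.864, -6.1763). The perpendicularity gives CR at right angles to UC, so CR runs at -145.60°; with |CR| = 24.4, R = (-6.2691, -19.962). ∠CRJ = 124.1° gives RJ at 158.50° from the x-axis; with |RJ| = 21.8, J = (-26.552, -11.972). Then |UJ| = |J − U| = 36.997.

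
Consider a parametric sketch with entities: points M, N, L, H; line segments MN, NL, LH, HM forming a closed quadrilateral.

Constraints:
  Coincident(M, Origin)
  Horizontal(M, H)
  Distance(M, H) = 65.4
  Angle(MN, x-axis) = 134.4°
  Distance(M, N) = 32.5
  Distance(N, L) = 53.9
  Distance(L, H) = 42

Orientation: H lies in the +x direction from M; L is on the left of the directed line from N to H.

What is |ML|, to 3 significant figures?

39.5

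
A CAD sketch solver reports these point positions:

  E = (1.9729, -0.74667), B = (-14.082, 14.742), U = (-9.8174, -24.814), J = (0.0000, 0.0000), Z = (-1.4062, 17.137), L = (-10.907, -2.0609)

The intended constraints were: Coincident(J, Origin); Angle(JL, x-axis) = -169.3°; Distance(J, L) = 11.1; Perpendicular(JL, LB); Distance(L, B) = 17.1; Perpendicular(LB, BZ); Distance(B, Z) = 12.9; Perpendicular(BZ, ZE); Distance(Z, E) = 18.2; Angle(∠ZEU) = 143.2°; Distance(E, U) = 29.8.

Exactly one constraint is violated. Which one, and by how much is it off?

Distance(E, U) = 29.8 — off by 3.00.

J = (0.00, 0.00) ✓; JL at -169.3° ✓; |JL| = 11.10 ✓; ∠(JL, LB) = 90.00° ✓; |LB| = 17.10 ✓; ∠(LB, BZ) = 90.00° ✓; |BZ| = 12.90 ✓; ∠(BZ, ZE) = 90.00° ✓; |ZE| = 18.20 ✓; ∠ZEU = 143.2° ✓; |EU| = 26.80 ✗.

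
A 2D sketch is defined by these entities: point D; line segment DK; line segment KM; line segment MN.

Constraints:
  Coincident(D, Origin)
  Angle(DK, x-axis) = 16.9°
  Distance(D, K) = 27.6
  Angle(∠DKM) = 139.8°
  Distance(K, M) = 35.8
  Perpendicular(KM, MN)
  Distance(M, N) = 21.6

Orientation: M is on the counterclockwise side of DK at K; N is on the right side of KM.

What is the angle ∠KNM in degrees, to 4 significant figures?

58.90°

D is at the origin; DK runs at 16.9° with length 27.6, so K = 27.6·(cos 16.9°, sin 16.9°) = (26.41, 8.023). ∠DKM = 139.8°, so KM runs at 16.9° + (180° − 139.8°) = 57.10° from the x-axis; with |KM| = 35.8, M = K + 35.8·(cos 57.10°, sin 57.10°) = (45.85, 38.08). KM ⟂ MN; with |MN| = 21.6 on the right of KM, N = M + 21.6·(0.8396, -0.5432) = (63.99, 26.35). Then cos ∠KNM = NK·NM / (|NK||NM|), giving 58.90°.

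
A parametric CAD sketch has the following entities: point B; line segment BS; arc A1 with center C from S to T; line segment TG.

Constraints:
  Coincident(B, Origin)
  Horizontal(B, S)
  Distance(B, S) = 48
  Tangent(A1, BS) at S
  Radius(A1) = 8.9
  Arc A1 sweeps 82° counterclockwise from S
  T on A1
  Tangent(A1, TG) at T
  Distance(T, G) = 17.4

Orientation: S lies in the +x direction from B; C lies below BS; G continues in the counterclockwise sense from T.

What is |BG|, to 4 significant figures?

44.40

On A1, S sits at bearing 90° from C; an 82° counterclockwise sweep puts T at bearing 172°, so T = C + 8.9·(cos 172°, sin 172°) = (39.19, -7.661). Since A1 is tangent to TG there, CT ⟂ TG, so TG runs along (−sin 172°, cos 172°); with |TG| = 17.4, G = (36.77, -24.89). Then |BG| = |G − B| = 44.40.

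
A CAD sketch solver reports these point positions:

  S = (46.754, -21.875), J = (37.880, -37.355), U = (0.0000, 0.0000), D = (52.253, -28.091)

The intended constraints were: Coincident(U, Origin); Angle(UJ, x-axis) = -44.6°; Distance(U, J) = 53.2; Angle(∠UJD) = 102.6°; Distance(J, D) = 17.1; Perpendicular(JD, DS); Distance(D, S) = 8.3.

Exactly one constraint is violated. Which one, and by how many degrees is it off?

Perpendicular(JD, DS) — off by 8.69°.

U = (0.00, 0.00) ✓; UJ at -44.60° ✓; |UJ| = 53.20 ✓; ∠UJD = 102.6° ✓; |JD| = 17.10 ✓; ∠(JD, DS) = 98.69° ✗; |DS| = 8.299 ✓.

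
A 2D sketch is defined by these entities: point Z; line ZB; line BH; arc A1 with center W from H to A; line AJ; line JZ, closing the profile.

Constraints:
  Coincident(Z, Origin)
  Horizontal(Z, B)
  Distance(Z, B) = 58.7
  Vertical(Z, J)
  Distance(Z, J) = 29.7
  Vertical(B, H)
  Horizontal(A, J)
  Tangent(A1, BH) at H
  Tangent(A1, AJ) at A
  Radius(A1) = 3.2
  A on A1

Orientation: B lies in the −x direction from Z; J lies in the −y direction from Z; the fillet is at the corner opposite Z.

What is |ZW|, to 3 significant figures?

61.5

Z and J share the same x with |ZJ| = 29.7 and J on the −y side, so J = (0.00, -29.7). The virtual corner opposite Z is at (-58.7, -29.7). The tangent condition forces WH to be normal to BH and since A1 is tangent to AJ there, WA ⟂ AJ, with radius 3.2, so the center W sits 3.2 in from both sides at W = (-55.5, -26.5). Then |ZW| = |W − Z| = 61.5.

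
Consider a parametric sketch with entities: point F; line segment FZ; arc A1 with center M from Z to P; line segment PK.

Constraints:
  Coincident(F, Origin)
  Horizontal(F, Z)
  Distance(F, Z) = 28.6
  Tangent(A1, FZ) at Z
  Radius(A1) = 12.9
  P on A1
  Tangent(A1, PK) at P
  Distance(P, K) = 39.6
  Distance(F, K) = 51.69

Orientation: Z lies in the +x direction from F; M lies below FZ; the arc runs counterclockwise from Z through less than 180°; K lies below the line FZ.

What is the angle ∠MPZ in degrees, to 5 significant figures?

48.633°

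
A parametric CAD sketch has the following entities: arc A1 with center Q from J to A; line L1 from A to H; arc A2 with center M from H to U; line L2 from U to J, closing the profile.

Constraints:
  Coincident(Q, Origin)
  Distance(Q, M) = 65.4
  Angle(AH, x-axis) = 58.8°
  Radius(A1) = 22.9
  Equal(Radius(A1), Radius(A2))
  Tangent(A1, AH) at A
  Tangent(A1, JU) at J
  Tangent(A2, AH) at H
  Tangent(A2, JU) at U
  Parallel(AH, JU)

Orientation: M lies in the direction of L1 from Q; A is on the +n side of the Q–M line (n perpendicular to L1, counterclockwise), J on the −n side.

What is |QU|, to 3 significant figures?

69.3

The slot axis is L1's direction at 58.8°, so u = (cos 58.8°, sin 58.8°) = (0.518, 0.855) and n = (−sin 58.8°, cos 58.8°) = (-0.855, 0.518). Q is at the origin and M lies 65.4 along u from Q, so M = 65.4·u = (33.9, 55.9). Tangency of A1 to both parallel lines with radius 22.9 puts A and J at Q ± 22.9·n: A = (-19.6, 11.9), J = (19.6, -11.9). Equal radii place H and U the same way about M: H = M + 22.9·n = (14.3, 67.8), U = M − 22.9·n = (53.5, 44.1). Then |QU| = |U − Q| = 69.3.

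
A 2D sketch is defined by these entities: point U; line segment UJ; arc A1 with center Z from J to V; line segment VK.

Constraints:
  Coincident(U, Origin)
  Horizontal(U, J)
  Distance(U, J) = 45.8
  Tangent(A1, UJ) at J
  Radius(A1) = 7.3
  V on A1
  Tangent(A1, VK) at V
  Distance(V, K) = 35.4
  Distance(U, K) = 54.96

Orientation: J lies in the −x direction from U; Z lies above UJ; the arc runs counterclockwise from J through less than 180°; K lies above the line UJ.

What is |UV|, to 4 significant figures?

39.10

Checks: |ZV| = 7.300 ✓; ∠(ZV, VK) = 90.00° ✓; |VK| = 35.40 ✓; |UK| = 54.96 ✓.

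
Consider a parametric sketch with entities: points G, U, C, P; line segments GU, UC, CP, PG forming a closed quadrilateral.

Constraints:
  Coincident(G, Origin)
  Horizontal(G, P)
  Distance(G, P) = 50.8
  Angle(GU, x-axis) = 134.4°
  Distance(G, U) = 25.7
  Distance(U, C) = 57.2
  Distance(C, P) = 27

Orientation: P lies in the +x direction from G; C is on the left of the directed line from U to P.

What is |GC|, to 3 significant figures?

45.8

Checks: G = (0.00, 0.00) ✓; |UC| = 57.20 ✓; |CP| = 27.00 ✓.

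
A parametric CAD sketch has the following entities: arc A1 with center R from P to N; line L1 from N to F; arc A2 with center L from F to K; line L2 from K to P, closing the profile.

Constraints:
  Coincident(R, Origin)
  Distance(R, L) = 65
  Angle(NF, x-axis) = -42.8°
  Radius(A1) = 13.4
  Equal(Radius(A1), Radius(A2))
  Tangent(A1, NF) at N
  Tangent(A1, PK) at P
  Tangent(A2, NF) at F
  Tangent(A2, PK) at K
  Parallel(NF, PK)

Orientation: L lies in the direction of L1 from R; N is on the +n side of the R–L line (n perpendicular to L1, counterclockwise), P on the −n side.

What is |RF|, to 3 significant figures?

66.4

The slot axis is L1's direction at -42.8°, so u = (cos -42.8°, sin -42.8°) = (0.734, -0.679) and n = (−sin -42.8°, cos -42.8°) = (0.679, 0.734). R is at the origin and L lies 65.0 along u from R, so L = 65.0·u = (47.7, -44.2). Tangency of A1 to both parallel lines with radius 13.4 puts N and P at R ± 13.4·n: N = (9.10, 9.83), P = (-9.10, -9.83). Equal radii place F and K the same way about L: F = L + 13.4·n = (56.8, -34.3), K = L − 13.4·n = (38.6, -54.0). Then |RF| = |F − R| = 66.4.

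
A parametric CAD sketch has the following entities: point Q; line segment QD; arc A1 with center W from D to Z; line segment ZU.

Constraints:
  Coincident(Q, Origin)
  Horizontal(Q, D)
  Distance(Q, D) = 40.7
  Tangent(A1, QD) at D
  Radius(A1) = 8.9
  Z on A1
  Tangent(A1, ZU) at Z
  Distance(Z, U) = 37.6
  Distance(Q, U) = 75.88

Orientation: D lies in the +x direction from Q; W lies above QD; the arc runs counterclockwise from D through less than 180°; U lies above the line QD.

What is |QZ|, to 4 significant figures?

48.95

Q is at the origin; Q and D share the same y with |QD| = 40.7 and D on the +x side, so D = (40.70, 0.000). The tangent condition forces WD to be normal to QD, so W = D + (0, 8.9) = (40.70, 8.900). Since WZ ⟂ ZU (tangency), |WU| = √(8.9² + 37.6²) = 38.64 regardless of where Z sits on A1. So U lies on both circle(Q, 75.88) and circle(W, 38.64); the above-QD intersection is U = (65.24, 38.74). Z is the foot of the tangent from U: Z = (48.69, 4.982).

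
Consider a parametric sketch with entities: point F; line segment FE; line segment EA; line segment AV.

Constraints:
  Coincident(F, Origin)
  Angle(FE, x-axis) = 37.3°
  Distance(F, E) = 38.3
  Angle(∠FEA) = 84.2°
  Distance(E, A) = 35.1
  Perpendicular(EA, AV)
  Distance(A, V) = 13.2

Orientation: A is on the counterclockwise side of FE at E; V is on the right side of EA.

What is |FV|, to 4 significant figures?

60.06

F is at the origin; FE runs at 37.3° with length 38.3, so E = 38.3·(cos 37.3°, sin 37.3°) = (30.47, 23.21). ∠FEA = 84.2°, so EA runs at 37.3° + (180° − 84.2°) = 133.1° from the x-axis; with |EA| = 35.1, A = E + 35.1·(cos 133.1°, sin 133.1°) = (6.484, 48.84). EA is perpendicular to AV; with |AV| = 13.2 on the right of EA, V = A + 13.2·(0.7302, 0.6833) = (16.12, 57.86). Then |FV| = |V − F| = 60.06.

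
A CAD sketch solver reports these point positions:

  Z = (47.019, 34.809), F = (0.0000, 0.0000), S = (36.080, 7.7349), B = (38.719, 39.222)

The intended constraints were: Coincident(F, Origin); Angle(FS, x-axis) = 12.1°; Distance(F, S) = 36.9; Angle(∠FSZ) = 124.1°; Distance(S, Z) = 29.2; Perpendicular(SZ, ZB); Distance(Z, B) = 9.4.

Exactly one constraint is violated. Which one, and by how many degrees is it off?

Perpendicular(SZ, ZB) — off by 6.00°.

F = (0.00, 0.00) ✓; FS at 12.10° ✓; |FS| = 36.90 ✓; ∠FSZ = 124.1° ✓; |SZ| = 29.20 ✓; ∠(SZ, ZB) = 84.00° ✗; |ZB| = 9.400 ✓.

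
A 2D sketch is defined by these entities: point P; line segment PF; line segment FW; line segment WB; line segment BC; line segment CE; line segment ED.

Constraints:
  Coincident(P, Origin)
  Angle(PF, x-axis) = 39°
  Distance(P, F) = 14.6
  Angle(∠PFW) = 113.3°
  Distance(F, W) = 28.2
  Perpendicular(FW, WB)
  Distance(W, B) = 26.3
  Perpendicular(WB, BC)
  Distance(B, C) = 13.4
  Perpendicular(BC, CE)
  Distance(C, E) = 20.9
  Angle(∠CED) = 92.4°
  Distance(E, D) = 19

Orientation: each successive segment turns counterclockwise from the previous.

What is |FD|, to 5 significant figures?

34.096

The perpendicularity gives CE at right angles to BC, so CE runs at 15.700°; with |CE| = 20.9, E = (2.1429, 21.975). ∠CED = 92.4° gives ED at 103.30° from the x-axis; with |ED| = 19.0, D = (-2.2280, 40.465). Then |FD| = |D − F| = 34.096.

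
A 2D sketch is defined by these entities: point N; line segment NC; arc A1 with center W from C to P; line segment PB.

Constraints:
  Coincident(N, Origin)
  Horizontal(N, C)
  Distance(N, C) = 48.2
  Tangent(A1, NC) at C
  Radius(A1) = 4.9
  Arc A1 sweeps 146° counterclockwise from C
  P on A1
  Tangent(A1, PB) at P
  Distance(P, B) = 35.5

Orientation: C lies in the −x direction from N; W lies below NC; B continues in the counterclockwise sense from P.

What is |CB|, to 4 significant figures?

39.28

On A1, C sits at bearing 90° from W; a 146° counterclockwise sweep puts P at bearing 236°, so P = W + 4.9·(cos 236°, sin 236°) = (-50.94, -8.962). The tangent condition forces WP to be normal to PB, so PB runs along (−sin 236°, cos 236°); with |PB| = 35.5, B = (-21.51, -28.81). Then |CB| = |B − C| = 39.28.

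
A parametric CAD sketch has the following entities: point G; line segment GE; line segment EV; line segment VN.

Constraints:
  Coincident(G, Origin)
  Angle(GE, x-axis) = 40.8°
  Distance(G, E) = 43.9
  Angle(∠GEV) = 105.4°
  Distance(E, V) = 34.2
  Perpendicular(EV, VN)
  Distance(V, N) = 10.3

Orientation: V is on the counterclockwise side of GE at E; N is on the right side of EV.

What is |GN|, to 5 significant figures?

69.801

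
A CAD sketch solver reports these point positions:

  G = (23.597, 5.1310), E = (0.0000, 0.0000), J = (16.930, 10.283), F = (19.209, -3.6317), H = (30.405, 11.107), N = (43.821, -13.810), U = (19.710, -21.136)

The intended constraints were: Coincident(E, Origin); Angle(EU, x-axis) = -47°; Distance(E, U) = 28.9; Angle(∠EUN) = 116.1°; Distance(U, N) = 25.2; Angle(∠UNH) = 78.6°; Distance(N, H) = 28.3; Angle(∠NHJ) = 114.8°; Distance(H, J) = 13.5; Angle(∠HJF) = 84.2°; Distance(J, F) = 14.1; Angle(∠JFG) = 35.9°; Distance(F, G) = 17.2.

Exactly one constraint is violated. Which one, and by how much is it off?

Distance(F, G) = 17.2 — off by 7.40.

E = (0.00, 0.00) ✓; EU at -47.00° ✓; |EU| = 28.90 ✓; ∠EUN = 116.1° ✓; |UN| = 25.20 ✓; ∠UNH = 78.60° ✓; |NH| = 28.30 ✓; ∠NHJ = 114.8° ✓; |HJ| = 13.50 ✓; ∠HJF = 84.20° ✓; |JF| = 14.10 ✓; ∠JFG = 35.90° ✓; |FG| = 9.800 ✗.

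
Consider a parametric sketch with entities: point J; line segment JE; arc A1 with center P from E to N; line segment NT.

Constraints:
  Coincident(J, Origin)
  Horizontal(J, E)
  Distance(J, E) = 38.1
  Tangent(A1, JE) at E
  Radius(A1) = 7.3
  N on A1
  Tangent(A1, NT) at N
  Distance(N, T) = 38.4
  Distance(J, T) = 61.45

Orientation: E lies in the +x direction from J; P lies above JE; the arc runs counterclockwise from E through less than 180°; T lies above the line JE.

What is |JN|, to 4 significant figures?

46.08

Checks: ∠(PE, EJ) = 90.00° ✓; |PN| = 7.300 ✓; ∠(PN, NT) = 90.00° ✓; |NT| = 38.40 ✓; |JT| = 61.45 ✓.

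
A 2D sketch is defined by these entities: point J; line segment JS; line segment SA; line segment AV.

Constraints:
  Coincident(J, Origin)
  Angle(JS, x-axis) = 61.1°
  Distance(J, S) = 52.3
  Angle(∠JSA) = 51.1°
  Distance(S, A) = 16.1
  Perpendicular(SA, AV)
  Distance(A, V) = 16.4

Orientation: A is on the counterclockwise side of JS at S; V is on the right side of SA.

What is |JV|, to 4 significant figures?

59.51

J is at the origin; JS runs at 61.1° with length 52.3, so S = 52.3·(cos 61.1°, sin 61.1°) = (25.28, 45.79). ∠JSA = 51.1°, so SA runs at 61.1° + (180° − 51.1°) = 190.0° from the x-axis; with |SA| = 16.1, A = S + 16.1·(cos 190.0°, sin 190.0°) = (9.420, 42.99). The perpendicularity gives AV at right angles to SA; with |AV| = 16.4 on the right of SA, V = A + 16.4·(-0.1736, 0.9848) = (6.572, 59.14). Then |JV| = |V − J| = 59.51.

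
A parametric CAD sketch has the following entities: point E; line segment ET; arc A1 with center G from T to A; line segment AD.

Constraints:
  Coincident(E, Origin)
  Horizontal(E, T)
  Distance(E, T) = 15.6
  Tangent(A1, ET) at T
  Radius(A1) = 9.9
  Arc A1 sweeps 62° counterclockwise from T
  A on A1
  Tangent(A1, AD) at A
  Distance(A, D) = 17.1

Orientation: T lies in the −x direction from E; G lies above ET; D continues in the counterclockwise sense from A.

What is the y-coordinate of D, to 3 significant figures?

20.4

On A1, T sits at bearing -90° from G; a 62° counterclockwise sweep puts A at bearing -28°, so A = G + 9.9·(cos -28°, sin -28°) = (-6.86, 5.25). The tangent condition forces GA to be normal to AD, so AD runs along (−sin -28°, cos -28°); with |AD| = 17.1, D = (1.17, 20.4). So D.y = 20.4.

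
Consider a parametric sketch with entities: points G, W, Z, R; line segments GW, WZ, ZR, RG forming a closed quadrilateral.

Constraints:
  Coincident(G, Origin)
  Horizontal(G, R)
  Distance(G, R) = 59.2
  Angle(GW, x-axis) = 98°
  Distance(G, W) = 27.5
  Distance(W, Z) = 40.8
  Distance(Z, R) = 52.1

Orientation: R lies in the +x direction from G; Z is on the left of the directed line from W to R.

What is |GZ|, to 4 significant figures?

55.73

G is at the origin; GR is horizontal with |GR| = 59.2 and R in +x, so R = (59.2, 0). GW runs at 98.0° with |GW| = 27.5, so W = (-3.827, 27.23). Z is determined by |WZ| = 40.8 and |ZR| = 52.1 together: it lies at the intersection of circle(W, 40.8) and circle(R, 52.1). With |WR| = 68.66, the foot of the radical line on WR is 26.68 from W and the perpendicular offset is √(40.8² − 26.68²) = 30.86. Taking the left-of-WR solution: Z = (32.91, 44.98).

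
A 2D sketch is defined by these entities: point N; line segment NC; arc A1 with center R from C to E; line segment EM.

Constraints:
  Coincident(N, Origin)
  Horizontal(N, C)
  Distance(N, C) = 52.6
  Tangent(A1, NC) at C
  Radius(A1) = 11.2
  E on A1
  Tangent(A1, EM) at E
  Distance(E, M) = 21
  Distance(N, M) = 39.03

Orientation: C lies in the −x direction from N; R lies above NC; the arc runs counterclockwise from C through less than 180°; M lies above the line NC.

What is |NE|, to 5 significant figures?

43.512

Checks: |RE| = 11.20 ✓; ∠(RE, EM) = 90.00° ✓; |EM| = 21.00 ✓; |NM| = 39.03 ✓.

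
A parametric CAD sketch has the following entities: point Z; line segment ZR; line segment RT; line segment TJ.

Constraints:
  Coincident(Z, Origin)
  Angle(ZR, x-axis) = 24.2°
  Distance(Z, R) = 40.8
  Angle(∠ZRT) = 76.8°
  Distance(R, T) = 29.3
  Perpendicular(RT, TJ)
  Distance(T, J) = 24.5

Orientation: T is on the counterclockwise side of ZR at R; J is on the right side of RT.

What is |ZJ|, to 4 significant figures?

67.26

∠ZRT = 76.8°, so RT runs at 24.2° + (180° − 76.8°) = 127.4° from the x-axis; with |RT| = 29.3, T = R + 29.3·(cos 127.4°, sin 127.4°) = (19.42, 40.00). The perpendicularity gives TJ at right angles to RT; with |TJ| = 24.5 on the right of RT, J = T + 24.5·(0.7944, 0.6074) = (38.88, 54.88). Then |ZJ| = |J − Z| = 67.26.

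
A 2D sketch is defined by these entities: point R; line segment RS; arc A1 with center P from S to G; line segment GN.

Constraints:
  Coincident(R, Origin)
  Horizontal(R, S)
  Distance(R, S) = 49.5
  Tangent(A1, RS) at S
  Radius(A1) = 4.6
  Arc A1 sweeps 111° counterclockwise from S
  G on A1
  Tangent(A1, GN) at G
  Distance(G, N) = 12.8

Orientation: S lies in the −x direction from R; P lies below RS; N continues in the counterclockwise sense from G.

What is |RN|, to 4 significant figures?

52.46

R is at the origin; RS is horizontal with |RS| = 49.5 and S on the −x side, so S = (-49.50, 0.000). Tangency of A1 to RS means the radius PS is perpendicular to RS, so P = S + (0, -4.6) = (-49.50, -4.600). On A1, S sits at bearing 90° from P; a 111° counterclockwise sweep puts G at bearing 201°, so G = P + 4.6·(cos 201°, sin 201°) = (-53.79, -6.248). A1 meets GN tangentially, so PG is at right angles to GN, so GN runs along (−sin 201°, cos 201°); with |GN| = 12.8, N = (-49.21, -18.20). Then |RN| = |N − R| = 52.46.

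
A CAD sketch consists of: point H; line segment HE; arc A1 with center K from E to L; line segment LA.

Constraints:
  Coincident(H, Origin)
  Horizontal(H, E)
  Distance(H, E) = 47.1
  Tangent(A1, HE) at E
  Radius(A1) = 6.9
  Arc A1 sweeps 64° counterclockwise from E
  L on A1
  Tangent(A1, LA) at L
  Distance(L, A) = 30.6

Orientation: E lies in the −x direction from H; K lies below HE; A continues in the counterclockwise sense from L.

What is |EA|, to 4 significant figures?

37.01

H is at the origin; H and E share the same y with |HE| = 47.1 and E on the −x side, so E = (-47.10, 0.000). Tangency of A1 to HE means the radius KE is perpendicular to HE, so K = E + (0, -6.9) = (-47.10, -6.900). On A1, E sits at bearing 90° from K; a 64° counterclockwise sweep puts L at bearing 154°, so L = K + 6.9·(cos 154°, sin 154°) = (-53.30, -3.875). A1 meets LA tangentially, so KL is at right angles to LA, so LA runs along (−sin 154°, cos 154°); with |LA| = 30.6, A = (-66.72, -31.38). Then |EA| = |A − E| = 37.01.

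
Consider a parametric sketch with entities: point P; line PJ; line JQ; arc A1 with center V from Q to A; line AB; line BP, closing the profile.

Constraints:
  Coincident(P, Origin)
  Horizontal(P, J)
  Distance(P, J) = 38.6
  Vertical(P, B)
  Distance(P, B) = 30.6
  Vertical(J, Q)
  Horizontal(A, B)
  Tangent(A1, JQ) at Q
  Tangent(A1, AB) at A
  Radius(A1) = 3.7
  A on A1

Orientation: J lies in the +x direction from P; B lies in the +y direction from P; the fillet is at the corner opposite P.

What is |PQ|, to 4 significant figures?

47.05

The virtual corner opposite P is at (38.60, 30.60). Tangency of A1 to JQ means the radius VQ is perpendicular to JQ and A1 meets AB tangentially, so VA is at right angles to AB, with radius 3.7, so the center V sits 3.7 in from both sides at V = (34.90, 26.90). That places the tangent points at Q = (38.60, 26.90) on JQ and A = (34.90, 30.60) on AB. Then |PQ| = |Q − P| = 47.05.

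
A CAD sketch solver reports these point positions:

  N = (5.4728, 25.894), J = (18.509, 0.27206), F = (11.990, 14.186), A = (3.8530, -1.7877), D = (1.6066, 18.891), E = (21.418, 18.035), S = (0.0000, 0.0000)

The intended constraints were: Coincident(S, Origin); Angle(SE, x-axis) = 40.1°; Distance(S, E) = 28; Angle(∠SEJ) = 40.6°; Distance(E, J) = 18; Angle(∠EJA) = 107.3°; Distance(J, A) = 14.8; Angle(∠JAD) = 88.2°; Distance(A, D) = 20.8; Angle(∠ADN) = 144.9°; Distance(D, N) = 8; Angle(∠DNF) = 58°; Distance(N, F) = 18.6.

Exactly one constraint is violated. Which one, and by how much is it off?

Distance(N, F) = 18.6 — off by 5.20.

S = (0.00, 0.00) ✓; SE at 40.10° ✓; |SE| = 28.00 ✓; ∠SEJ = 40.60° ✓; |EJ| = 18.00 ✓; ∠EJA = 107.3° ✓; |JA| = 14.80 ✓; ∠JAD = 88.20° ✓; |AD| = 20.80 ✓; ∠ADN = 144.9° ✓; |DN| = 7.999 ✓; ∠DNF = 58.00° ✓; |NF| = 13.40 ✗.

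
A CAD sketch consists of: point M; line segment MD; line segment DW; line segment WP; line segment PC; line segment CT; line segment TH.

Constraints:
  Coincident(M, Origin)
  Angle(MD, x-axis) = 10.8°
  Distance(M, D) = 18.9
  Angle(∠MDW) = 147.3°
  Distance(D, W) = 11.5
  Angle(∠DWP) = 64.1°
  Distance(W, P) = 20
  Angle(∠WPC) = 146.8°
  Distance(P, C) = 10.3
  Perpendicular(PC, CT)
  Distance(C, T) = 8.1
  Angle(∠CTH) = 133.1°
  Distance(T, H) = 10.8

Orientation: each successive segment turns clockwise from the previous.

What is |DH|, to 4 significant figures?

9.383

M is at the origin; MD runs at 10.8° with length 18.9, so D = (18.57, 3.542). ∠MDW = 147.3° gives DW at -21.90° from the x-axis; with |DW| = 11.5, W = (29.24, -0.7479). ∠DWP = 64.1° gives WP at -137.8° from the x-axis; with |WP| = 20.0, P = (14.42, -14.18). ∠WPC = 146.8° gives PC at -171.0° from the x-axis; with |PC| = 10.3, C = (4.246, -15.79). PC ⟂ CT, so CT runs at 99.00°; with |CT| = 8.1, T = (2.979, -7.793). ∠CTH = 133.1° gives TH at 52.10° from the x-axis; with |TH| = 10.8, H = (9.613, 0.7288). Then |DH| = |H − D| = 9.383.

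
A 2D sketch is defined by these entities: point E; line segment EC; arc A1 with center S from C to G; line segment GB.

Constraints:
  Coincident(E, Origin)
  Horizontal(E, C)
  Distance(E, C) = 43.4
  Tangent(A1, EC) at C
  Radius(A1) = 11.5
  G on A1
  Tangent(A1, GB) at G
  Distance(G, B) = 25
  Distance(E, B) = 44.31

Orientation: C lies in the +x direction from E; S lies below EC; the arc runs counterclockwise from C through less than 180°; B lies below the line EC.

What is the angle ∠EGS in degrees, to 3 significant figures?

173°

E is at the origin; EC is horizontal with |EC| = 43.4 and C on the +x side, so C = (43.4, 0.00). Since A1 is tangent to EC there, SC ⟂ EC, so S = C + (0, -11.5) = (43.4, -11.5). Since SG ⟂ GB (tangency), |SB| = √(11.5² + 25.0²) = 27.5 regardless of where G sits on A1. So B lies on both circle(E, 44.31) and circle(S, 27.5); the below-EC intersection is B = (28.0, -34.3). G is the foot of the tangent from B: G = (32.1, -9.65).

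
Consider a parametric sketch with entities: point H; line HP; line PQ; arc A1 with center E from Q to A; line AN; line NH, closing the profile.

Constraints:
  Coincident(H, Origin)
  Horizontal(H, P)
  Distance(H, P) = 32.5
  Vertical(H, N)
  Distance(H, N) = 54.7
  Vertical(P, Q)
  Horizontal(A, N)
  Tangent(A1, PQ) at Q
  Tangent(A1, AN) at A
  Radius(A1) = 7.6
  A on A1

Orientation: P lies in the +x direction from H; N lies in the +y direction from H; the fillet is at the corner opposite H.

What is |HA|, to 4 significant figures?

60.10

H is at the origin; HP is horizontal with |HP| = 32.5 and P on the +x side, so P = (32.50, 0.000). H and N share the same x with |HN| = 54.7 and N on the +y side, so N = (0.000, 54.70). The virtual corner opposite H is at (32.50, 54.70). Since A1 is tangent to PQ there, EQ ⟂ PQ and the tangent condition forces EA to be normal to AN, with radius 7.6, so the center E sits 7.6 in from both sides at E = (24.90, 47.10). That places the tangent points at Q = (32.50, 47.10) on PQ and A = (24.90, 54.70) on AN. Then |HA| = |A − H| = 60.10.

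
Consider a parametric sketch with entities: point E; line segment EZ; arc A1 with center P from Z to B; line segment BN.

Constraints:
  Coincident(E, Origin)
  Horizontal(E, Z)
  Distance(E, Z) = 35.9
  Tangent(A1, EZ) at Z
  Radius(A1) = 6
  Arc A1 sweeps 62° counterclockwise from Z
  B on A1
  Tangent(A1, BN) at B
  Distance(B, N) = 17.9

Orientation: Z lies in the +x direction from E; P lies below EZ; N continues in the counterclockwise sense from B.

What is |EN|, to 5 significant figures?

29.212

On A1, Z sits at bearing 90° from P; a 62° counterclockwise sweep puts B at bearing 152°, so B = P + 6.0·(cos 152°, sin 152°) = (30.602, -3.1832). Since A1 is tangent to BN there, PB ⟂ BN, so BN runs along (−sin 152°, cos 152°); with |BN| = 17.9, N = (22.199, -18.988). Then |EN| = |N − E| = 29.212.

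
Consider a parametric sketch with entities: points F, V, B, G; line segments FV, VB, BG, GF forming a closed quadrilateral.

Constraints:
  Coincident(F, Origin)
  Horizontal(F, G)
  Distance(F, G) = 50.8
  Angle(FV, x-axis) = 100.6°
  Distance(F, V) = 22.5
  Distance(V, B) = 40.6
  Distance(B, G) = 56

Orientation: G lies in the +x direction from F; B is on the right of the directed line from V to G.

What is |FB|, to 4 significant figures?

18.55

Checks: |VB| = 40.60 ✓; |BG| = 56.00 ✓.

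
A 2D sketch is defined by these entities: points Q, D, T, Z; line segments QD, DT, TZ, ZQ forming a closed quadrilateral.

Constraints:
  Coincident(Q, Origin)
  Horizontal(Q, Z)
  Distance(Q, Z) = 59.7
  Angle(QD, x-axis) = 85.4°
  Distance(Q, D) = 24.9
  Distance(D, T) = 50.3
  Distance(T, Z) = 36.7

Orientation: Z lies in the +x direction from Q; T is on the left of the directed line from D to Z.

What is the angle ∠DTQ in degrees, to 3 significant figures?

22.4°

Checks: |DT| = 50.30 ✓; |TZ| = 36.70 ✓.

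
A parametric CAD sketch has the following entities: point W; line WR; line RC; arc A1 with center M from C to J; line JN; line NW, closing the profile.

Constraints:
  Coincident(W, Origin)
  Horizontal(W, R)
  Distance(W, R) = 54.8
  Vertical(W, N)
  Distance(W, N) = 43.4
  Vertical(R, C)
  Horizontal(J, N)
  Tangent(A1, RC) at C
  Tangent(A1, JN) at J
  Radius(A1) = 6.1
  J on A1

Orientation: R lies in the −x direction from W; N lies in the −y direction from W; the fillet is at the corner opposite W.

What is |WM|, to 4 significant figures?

61.34

W and N share the same x with |WN| = 43.4 and N on the −y side, so N = (0.000, -43.40). The virtual corner opposite W is at (-54.80, -43.40). The tangent condition forces MC to be normal to RC and A1 meets JN tangentially, so MJ is at right angles to JN, with radius 6.1, so the center M sits 6.1 in from both sides at M = (-48.70, -37.30). Then |WM| = |M − W| = 61.34.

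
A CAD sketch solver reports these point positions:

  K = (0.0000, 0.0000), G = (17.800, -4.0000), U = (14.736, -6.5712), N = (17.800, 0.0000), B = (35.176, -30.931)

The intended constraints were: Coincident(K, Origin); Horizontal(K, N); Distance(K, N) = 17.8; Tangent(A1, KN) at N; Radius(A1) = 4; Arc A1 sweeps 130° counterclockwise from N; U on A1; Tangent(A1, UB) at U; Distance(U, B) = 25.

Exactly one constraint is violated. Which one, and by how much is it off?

Distance(U, B) = 25 — off by 6.80.

K = (0.00, 0.00) ✓; K.y = 0.00, N.y = 0.00 ✓; |KN| = 17.80 ✓; ∠(GN, NK) = 90.00° ✓; |GN| = 4.000 ✓; bearing(G→U) − bearing(G→N) = 130.0° ✓; |GU| = 4.000 ✓; ∠(GU, UB) = 90.00° ✓; |UB| = 31.80 ✗.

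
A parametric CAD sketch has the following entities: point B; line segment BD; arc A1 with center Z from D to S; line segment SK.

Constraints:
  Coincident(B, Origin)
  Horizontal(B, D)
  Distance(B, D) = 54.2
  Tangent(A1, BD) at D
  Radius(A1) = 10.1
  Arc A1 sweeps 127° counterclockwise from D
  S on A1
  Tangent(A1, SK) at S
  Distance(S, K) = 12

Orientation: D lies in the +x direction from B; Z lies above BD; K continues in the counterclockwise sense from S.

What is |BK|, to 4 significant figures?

60.77

B is at the origin; B and D share the same y with |BD| = 54.2 and D on the +x side, so D = (54.20, 0.000). The tangent condition forces ZD to be normal to BD, so Z = D + (0, 10.1) = (54.20, 10.10). On A1, D sits at bearing -90° from Z; a 127° counterclockwise sweep puts S at bearing 37°, so S = Z + 10.1·(cos 37°, sin 37°) = (62.27, 16.18). The tangent condition forces ZS to be normal to SK, so SK runs along (−sin 37°, cos 37°); with |SK| = 12.0, K = (55.04, 25.76). Then |BK| = |K − B| = 60.77.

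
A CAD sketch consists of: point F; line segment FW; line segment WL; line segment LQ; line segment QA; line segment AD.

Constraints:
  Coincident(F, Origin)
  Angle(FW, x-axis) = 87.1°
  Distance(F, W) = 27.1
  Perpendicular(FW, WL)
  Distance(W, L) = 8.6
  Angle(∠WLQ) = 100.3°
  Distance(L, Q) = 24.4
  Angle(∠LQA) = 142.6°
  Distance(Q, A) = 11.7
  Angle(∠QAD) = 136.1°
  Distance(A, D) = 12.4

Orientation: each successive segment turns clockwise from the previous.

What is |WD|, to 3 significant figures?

38.7

∠LQA = 142.6° gives QA at -120° from the x-axis; with |QA| = 11.7, A = (7.25, -7.70). ∠QAD = 136.1° gives AD at -164° from the x-axis; with |AD| = 12.4, D = (-4.66, -11.1). Then |WD| = |D − W| = 38.7.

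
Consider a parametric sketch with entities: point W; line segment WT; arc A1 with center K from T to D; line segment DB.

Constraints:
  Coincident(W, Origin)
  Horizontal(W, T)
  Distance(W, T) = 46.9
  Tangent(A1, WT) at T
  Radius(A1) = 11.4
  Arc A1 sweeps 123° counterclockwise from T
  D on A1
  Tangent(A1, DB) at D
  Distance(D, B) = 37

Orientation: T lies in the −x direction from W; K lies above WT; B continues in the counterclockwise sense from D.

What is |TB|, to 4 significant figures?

49.78

W is at the origin; W and T share the same y with |WT| = 46.9 and T on the −x side, so T = (-46.90, 0.000). The tangent condition forces KT to be normal to WT, so K = T + (0, 11.4) = (-46.90, 11.40). On A1, T sits at bearing -90° from K; a 123° counterclockwise sweep puts D at bearing 33°, so D = K + 11.4·(cos 33°, sin 33°) = (-37.34, 17.61). A1 meets DB tangentially, so KD is at right angles to DB, so DB runs along (−sin 33°, cos 33°); with |DB| = 37.0, B = (-57.49, 48.64). Then |TB| = |B − T| = 49.78.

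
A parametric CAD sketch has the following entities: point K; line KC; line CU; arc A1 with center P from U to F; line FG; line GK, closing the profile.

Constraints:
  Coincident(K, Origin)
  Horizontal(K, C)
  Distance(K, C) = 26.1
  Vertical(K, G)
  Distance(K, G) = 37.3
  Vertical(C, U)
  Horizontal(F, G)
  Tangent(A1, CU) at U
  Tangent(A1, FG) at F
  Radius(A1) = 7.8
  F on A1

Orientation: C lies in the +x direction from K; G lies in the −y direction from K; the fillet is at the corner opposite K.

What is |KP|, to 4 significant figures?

34.72

K is at the origin; K and C share the same y with |KC| = 26.1 and C on the +x side, so C = (26.10, 0.000). K and G share the same x with |KG| = 37.3 and G on the −y side, so G = (0.000, -37.30). The virtual corner opposite K is at (26.10, -37.30). Since A1 is tangent to CU there, PU ⟂ CU and A1 meets FG tangentially, so PF is at right angles to FG, with radius 7.8, so the center P sits 7.8 in from both sides at P = (18.30, -29.50). Then |KP| = |P − K| = 34.72.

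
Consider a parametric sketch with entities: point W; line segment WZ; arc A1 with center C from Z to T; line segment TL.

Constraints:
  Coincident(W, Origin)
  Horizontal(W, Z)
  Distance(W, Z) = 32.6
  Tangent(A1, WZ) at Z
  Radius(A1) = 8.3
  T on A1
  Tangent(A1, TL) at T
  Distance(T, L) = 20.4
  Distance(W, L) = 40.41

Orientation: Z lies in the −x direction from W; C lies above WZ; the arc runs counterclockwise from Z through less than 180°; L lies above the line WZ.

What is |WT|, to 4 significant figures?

26.18

W is at the origin; W and Z share the same y with |WZ| = 32.6 and Z on the −x side, so Z = (-32.60, 0.000). Since A1 is tangent to WZ there, CZ ⟂ WZ, so C = Z + (0, 8.3) = (-32.60, 8.300). Since CT ⟂ TL (tangency), |CL| = √(8.3² + 20.4²) = 22.02 regardless of where T sits on A1. So L lies on both circle(W, 40.41) and circle(C, 22.02); the above-WZ intersection is L = (-27.40, 29.70). T is the foot of the tangent from L: T = (-24.39, 9.525).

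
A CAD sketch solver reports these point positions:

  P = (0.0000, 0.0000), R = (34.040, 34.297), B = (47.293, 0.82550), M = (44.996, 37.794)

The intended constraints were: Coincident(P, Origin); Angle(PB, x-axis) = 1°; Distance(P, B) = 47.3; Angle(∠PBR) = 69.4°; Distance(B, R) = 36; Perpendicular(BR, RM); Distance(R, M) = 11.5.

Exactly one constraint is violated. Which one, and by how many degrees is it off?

Perpendicular(BR, RM) — off by 3.90°.

P = (0.00, 0.00) ✓; PB at 1.000° ✓; |PB| = 47.30 ✓; ∠PBR = 69.40° ✓; |BR| = 36.00 ✓; ∠(BR, RM) = 93.90° ✗; |RM| = 11.50 ✓.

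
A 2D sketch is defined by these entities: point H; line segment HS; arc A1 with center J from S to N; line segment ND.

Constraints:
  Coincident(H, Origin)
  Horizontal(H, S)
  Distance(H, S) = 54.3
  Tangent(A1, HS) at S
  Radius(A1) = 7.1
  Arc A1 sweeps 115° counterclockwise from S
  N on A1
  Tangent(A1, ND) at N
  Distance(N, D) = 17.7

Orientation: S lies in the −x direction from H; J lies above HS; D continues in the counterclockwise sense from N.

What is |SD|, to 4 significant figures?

26.16

H is at the origin; H and S share the same y with |HS| = 54.3 and S on the −x side, so S = (-54.30, 0.000). The tangent condition forces JS to be normal to HS, so J = S + (0, 7.1) = (-54.30, 7.100). On A1, S sits at bearing -90° from J; a 115° counterclockwise sweep puts N at bearing 25°, so N = J + 7.1·(cos 25°, sin 25°) = (-47.87, 10.10). A1 meets ND tangentially, so JN is at right angles to ND, so ND runs along (−sin 25°, cos 25°); with |ND| = 17.7, D = (-55.35, 26.14). Then |SD| = |D − S| = 26.16.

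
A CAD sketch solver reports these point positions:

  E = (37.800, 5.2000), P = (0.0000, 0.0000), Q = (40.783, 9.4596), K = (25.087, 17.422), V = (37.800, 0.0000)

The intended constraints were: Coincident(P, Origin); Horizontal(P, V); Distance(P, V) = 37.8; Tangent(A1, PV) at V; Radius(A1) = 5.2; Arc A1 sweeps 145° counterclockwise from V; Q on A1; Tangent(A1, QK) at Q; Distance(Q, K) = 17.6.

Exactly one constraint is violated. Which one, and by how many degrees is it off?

Tangent(A1, QK) at Q — off by 8.11°.

P = (0.00, 0.00) ✓; P.y = 0.00, V.y = 0.00 ✓; |PV| = 37.80 ✓; ∠(EV, VP) = 90.00° ✓; |EV| = 5.200 ✓; bearing(E→Q) − bearing(E→V) = 145.0° ✓; |EQ| = 5.200 ✓; ∠(EQ, QK) = 81.89° ✗; |QK| = 17.60 ✓.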